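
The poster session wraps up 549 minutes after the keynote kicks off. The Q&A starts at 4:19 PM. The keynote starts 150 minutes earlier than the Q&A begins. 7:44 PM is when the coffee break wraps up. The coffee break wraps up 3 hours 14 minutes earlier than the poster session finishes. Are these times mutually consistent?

The keynote starts at 4:19 PM − 150 min = 1:49 PM.
The poster session ends at 1:49 PM + 549 min = 10:58 PM.
The coffee break ends at 10:58 PM − 194 min = 7:44 PM.
That matches the stated 7:44 PM, so the schedule is consistent.

Yes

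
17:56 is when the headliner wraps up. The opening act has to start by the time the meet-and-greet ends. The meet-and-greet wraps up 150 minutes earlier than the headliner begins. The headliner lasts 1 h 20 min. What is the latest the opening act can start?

The headliner starts at 17:56 − 80 min = 16:36.
The meet-and-greet ends at 16:36 − 150 min = 14:06.
The opening act is bounded by the meet-and-greet, so the latest it can start is 14:06.

14:06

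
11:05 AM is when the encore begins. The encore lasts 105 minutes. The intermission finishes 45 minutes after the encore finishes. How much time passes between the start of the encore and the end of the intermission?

The encore ends at 11:05 AM + 105 min = 12:50 PM.
The intermission ends at 12:50 PM + 45 min = 1:35 PM.
From 11:05 AM to 1:35 PM is 2 h 30 min.

2 h 30 min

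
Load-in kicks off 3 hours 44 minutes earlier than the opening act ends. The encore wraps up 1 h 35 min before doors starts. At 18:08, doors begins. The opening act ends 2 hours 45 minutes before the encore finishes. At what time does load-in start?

10:04

The encore ends at 18:08 − 95 min = 16:33.
The opening act ends at 16:33 − 165 min = 13:48.
Load-in starts at 13:48 − 224 min = 10:04.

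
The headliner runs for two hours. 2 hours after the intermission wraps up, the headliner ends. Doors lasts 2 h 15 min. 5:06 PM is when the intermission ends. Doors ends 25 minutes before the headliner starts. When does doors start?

The headliner ends at 5:06 PM + 120 min = 7:06 PM.
The headliner starts at 7:06 PM − 120 min = 5:06 PM.
Doors ends at 5:06 PM − 25 min = 4:41 PM.
Doors starts at 4:41 PM − 135 min = 2:26 PM.

2:26 PM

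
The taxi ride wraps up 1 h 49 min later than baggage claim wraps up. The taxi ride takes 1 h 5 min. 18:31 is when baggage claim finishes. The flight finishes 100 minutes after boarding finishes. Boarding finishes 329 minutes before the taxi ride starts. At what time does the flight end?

15:26

The taxi ride ends at 18:31 + 109 min = 20:20.
The taxi ride starts at 20:20 − 65 min = 19:15.
Boarding ends at 19:15 − 329 min = 13:46.
The flight ends at 13:46 + 100 min = 15:26.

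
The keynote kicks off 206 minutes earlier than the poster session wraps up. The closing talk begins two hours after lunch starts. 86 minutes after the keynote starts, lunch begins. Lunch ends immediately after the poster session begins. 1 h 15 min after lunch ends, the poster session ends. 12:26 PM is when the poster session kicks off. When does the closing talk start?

Lunch ends at 12:26 PM.
The poster session ends at 12:26 PM + 75 min = 1:41 PM.
The keynote starts at 1:41 PM − 206 min = 10:15 AM.
Lunch starts at 10:15 AM + 86 min = 11:41 AM.
The closing talk starts at 11:41 AM + 120 min = 1:41 PM.

1:41 PM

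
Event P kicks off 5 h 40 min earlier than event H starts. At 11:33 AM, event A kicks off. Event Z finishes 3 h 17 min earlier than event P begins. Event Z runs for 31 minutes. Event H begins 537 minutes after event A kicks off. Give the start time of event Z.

11:02 AM

Event H starts at 11:33 AM + 537 min = 8:30 PM.
Event P starts at 8:30 PM − 340 min = 2:50 PM.
Event Z ends at 2:50 PM − 197 min = 11:33 AM.
Event Z starts at 11:33 AM − 31 min = 11:02 AM.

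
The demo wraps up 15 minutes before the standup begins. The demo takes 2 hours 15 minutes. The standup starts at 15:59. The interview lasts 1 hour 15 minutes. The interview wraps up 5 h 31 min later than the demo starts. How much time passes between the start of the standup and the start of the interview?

1 h 46 min

The demo ends at 15:59 − 15 min = 15:44.
The demo starts at 15:44 − 135 min = 13:29.
The interview ends at 13:29 + 331 min = 19:00.
The interview starts at 19:00 − 75 min = 17:45.
From 15:59 to 17:45 is 1 h 46 min.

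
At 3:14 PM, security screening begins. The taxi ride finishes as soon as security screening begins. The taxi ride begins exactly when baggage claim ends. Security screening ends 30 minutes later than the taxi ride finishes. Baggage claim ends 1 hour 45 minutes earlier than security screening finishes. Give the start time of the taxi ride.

1:59 PM

The taxi ride ends at 3:14 PM.
Security screening ends at 3:14 PM + 30 min = 3:44 PM.
Baggage claim ends at 3:44 PM − 105 min = 1:59 PM.
So the taxi ride starts at 1:59 PM.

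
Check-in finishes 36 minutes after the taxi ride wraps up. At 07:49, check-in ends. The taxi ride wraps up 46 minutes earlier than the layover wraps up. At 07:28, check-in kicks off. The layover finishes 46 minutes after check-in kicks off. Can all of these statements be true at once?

No

The layover ends at 07:28 + 46 min = 08:14.
The taxi ride ends at 08:14 − 46 min = 07:28.
Check-in ends at 07:28 + 36 min = 08:04.
But check-in is also said to end at 07:49 — a 15-minute conflict.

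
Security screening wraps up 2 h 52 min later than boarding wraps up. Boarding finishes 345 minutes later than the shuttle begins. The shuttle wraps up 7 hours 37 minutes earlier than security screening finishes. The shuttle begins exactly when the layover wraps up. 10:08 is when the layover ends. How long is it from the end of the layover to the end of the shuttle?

1 hour

The shuttle starts at 10:08.
Boarding ends at 10:08 + 345 min = 15:53.
Security screening ends at 15:53 + 172 min = 18:45.
The shuttle ends at 18:45 − 457 min = 11:08.
From 10:08 to 11:08 is 1 hour.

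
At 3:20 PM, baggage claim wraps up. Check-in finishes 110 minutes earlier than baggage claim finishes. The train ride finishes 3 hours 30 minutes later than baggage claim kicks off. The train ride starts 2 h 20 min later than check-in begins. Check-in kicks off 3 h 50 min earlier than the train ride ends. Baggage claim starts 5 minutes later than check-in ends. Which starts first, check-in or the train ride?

Check-in ends at 3:20 PM − 110 min = 1:30 PM.
Baggage claim starts at 1:30 PM + 5 min = 1:35 PM.
The train ride ends at 1:35 PM + 210 min = 5:05 PM.
Check-in starts at 5:05 PM − 230 min = 1:15 PM.
The train ride starts at 1:15 PM + 140 min = 3:35 PM.
Check-in starts at 1:15 PM and the train ride starts at 3:35 PM, so check-in is first.

check-in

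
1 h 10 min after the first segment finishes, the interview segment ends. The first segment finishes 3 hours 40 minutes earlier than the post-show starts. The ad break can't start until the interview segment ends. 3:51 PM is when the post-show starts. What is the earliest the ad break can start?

1:21 PM

The first segment ends at 3:51 PM − 220 min = 12:11 PM.
The interview segment ends at 12:11 PM + 70 min = 1:21 PM.
The ad break is bounded by the interview segment, so the earliest it can start is 1:21 PM.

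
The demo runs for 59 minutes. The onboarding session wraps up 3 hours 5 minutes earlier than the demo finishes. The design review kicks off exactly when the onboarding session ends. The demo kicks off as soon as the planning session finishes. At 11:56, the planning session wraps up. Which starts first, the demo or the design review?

the design review

The demo starts at 11:56.
The demo ends at 11:56 + 59 min = 12:55.
The onboarding session ends at 12:55 − 185 min = 09:50.
So the design review starts at 09:50.
The demo starts at 11:56 and the design review starts at 09:50, so the design review is first.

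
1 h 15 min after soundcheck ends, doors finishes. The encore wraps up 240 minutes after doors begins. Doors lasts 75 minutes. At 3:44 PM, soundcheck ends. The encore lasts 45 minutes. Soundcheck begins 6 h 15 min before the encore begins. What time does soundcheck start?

12:44 PM

Doors ends at 3:44 PM + 75 min = 4:59 PM.
Doors starts at 4:59 PM − 75 min = 3:44 PM.
The encore ends at 3:44 PM + 240 min = 7:44 PM.
The encore starts at 7:44 PM − 45 min = 6:59 PM.
Soundcheck starts at 6:59 PM − 375 min = 12:44 PM.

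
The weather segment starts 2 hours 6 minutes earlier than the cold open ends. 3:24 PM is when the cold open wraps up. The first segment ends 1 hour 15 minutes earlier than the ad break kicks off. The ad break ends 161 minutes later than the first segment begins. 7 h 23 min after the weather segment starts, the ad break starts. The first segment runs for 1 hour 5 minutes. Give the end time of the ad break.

The weather segment starts at 3:24 PM − 126 min = 1:18 PM.
The ad break starts at 1:18 PM + 443 min = 8:41 PM.
The first segment ends at 8:41 PM − 75 min = 7:26 PM.
The first segment starts at 7:26 PM − 65 min = 6:21 PM.
The ad break ends at 6:21 PM + 161 min = 9:02 PM.

9:02 PM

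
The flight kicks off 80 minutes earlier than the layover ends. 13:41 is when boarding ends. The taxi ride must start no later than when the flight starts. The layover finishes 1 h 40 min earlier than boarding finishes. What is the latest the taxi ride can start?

10:41

The layover ends at 13:41 − 100 min = 12:01.
The flight starts at 12:01 − 80 min = 10:41.
The taxi ride is bounded by the flight, so the latest it can start is 10:41.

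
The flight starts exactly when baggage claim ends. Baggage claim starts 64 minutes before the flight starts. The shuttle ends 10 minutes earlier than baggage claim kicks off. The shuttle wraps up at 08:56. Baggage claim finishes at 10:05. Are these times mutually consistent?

The flight starts at 10:05.
Baggage claim starts at 10:05 − 64 min = 09:01.
The shuttle ends at 09:01 − 10 min = 08:51.
But the shuttle is also said to end at 08:56 — a 5-minute conflict.

No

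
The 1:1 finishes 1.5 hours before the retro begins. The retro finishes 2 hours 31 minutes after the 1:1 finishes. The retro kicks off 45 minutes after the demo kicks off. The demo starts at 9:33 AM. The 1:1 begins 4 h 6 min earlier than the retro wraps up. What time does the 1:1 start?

The retro starts at 9:33 AM + 45 min = 10:18 AM.
The 1:1 ends at 10:18 AM − 90 min = 8:48 AM.
The retro ends at 8:48 AM + 151 min = 11:19 AM.
The 1:1 starts at 11:19 AM − 246 min = 7:13 AM.

7:13 AM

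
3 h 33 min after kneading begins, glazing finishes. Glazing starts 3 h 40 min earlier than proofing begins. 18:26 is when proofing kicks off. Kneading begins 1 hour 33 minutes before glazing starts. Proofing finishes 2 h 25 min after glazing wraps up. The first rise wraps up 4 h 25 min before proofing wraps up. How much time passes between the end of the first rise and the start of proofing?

3 hours 40 minutes

Glazing starts at 18:26 − 220 min = 14:46.
Kneading starts at 14:46 − 93 min = 13:13.
Glazing ends at 13:13 + 213 min = 16:46.
Proofing ends at 16:46 + 145 min = 19:11.
The first rise ends at 19:11 − 265 min = 14:46.
From 14:46 to 18:26 is 3 hours 40 minutes.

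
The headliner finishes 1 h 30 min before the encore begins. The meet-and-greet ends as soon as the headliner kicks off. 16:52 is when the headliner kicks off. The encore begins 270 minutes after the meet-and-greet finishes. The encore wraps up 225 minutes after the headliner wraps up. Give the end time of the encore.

23:37

The meet-and-greet ends at 16:52.
The encore starts at 16:52 + 270 min = 21:22.
The headliner ends at 21:22 − 90 min = 19:52.
The encore ends at 19:52 + 225 min = 23:37.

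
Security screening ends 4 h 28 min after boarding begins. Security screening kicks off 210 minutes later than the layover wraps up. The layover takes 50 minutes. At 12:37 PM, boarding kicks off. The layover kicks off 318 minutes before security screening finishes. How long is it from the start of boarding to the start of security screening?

3 h 30 min

Security screening ends at 12:37 PM + 268 min = 5:05 PM.
The layover starts at 5:05 PM − 318 min = 11:47 AM.
The layover ends at 11:47 AM + 50 min = 12:37 PM.
Security screening starts at 12:37 PM + 210 min = 4:07 PM.
From 12:37 PM to 4:07 PM is 3 h 30 min.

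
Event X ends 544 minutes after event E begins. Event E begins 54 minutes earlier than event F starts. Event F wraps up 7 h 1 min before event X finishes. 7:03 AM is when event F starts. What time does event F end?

Event E starts at 7:03 AM − 54 min = 6:09 AM.
Event X ends at 6:09 AM + 544 min = 3:13 PM.
Event F ends at 3:13 PM − 421 min = 8:12 AM.

8:12 AM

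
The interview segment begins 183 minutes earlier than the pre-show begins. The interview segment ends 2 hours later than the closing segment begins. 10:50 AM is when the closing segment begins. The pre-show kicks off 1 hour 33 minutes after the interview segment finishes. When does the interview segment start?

The interview segment ends at 10:50 AM + 120 min = 12:50 PM.
The pre-show starts at 12:50 PM + 93 min = 2:23 PM.
The interview segment starts at 2:23 PM − 183 min = 11:20 AM.

11:20 AM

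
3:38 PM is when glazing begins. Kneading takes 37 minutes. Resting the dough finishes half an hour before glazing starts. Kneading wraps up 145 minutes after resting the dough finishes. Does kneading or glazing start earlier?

Resting the dough ends at 3:38 PM − 30 min = 3:08 PM.
Kneading ends at 3:08 PM + 145 min = 5:33 PM.
Kneading starts at 5:33 PM − 37 min = 4:56 PM.
Kneading starts at 4:56 PM and glazing starts at 3:38 PM, so glazing is first.

glazing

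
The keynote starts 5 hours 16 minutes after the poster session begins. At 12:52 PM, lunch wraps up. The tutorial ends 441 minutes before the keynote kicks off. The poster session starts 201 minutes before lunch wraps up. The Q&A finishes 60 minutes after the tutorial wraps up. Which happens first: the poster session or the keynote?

The poster session starts at 12:52 PM − 201 min = 9:31 AM.
The keynote starts at 9:31 AM + 316 min = 2:47 PM.
The poster session starts at 9:31 AM and the keynote starts at 2:47 PM, so the poster session is first.

the poster session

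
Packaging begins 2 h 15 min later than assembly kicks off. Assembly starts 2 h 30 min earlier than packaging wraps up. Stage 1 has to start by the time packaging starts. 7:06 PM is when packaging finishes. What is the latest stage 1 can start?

6:51 PM

Assembly starts at 7:06 PM − 150 min = 4:36 PM.
Packaging starts at 4:36 PM + 135 min = 6:51 PM.
Stage 1 is bounded by packaging, so the latest it can start is 6:51 PM.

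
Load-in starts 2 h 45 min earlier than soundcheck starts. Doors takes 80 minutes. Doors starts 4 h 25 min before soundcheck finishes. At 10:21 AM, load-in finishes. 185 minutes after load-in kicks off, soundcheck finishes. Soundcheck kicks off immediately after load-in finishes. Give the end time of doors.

Soundcheck starts at 10:21 AM.
Load-in starts at 10:21 AM − 165 min = 7:36 AM.
Soundcheck ends at 7:36 AM + 185 min = 10:41 AM.
Doors starts at 10:41 AM − 265 min = 6:16 AM.
Doors ends at 6:16 AM + 80 min = 7:36 AM.

7:36 AM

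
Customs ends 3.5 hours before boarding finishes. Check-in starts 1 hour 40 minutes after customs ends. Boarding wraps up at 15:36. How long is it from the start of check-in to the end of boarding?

Customs ends at 15:36 − 210 min = 12:06.
Check-in starts at 12:06 + 100 min = 13:46.
From 13:46 to 15:36 is 110 minutes.

110 minutes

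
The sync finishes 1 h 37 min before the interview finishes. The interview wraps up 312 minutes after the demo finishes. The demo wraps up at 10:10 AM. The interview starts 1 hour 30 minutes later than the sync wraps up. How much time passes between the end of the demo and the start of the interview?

The interview ends at 10:10 AM + 312 min = 3:22 PM.
The sync ends at 3:22 PM − 97 min = 1:45 PM.
The interview starts at 1:45 PM + 90 min = 3:15 PM.
From 10:10 AM to 3:15 PM is 305 minutes.

305 minutes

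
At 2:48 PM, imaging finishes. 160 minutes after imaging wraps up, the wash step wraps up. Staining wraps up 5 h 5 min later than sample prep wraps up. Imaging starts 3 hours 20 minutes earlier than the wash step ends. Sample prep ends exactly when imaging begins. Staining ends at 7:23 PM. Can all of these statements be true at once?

No

The wash step ends at 2:48 PM + 160 min = 5:28 PM.
Imaging starts at 5:28 PM − 200 min = 2:08 PM.
So sample prep ends at 2:08 PM.
Staining ends at 2:08 PM + 305 min = 7:13 PM.
But staining is also said to end at 7:23 PM — a 10-minute conflict.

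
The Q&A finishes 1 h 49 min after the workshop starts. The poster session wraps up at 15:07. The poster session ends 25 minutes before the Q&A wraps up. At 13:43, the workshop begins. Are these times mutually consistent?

The Q&A ends at 13:43 + 109 min = 15:32.
The poster session ends at 15:32 − 25 min = 15:07.
That matches the stated 15:07, so the schedule is consistent.

Yes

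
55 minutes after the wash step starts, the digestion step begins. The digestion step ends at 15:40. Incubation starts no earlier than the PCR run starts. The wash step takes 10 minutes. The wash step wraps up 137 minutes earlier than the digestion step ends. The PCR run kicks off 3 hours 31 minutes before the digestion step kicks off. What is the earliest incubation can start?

10:37

The wash step ends at 15:40 − 137 min = 13:23.
The wash step starts at 13:23 − 10 min = 13:13.
The digestion step starts at 13:13 + 55 min = 14:08.
The PCR run starts at 14:08 − 211 min = 10:37.
Incubation is bounded by the PCR run, so the earliest it can start is 10:37.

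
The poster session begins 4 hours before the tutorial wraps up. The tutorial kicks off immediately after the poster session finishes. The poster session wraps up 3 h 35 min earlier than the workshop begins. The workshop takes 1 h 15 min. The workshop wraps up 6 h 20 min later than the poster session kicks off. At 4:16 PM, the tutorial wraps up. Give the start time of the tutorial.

The poster session starts at 4:16 PM − 240 min = 12:16 PM.
The workshop ends at 12:16 PM + 380 min = 6:36 PM.
The workshop starts at 6:36 PM − 75 min = 5:21 PM.
The poster session ends at 5:21 PM − 215 min = 1:46 PM.
So the tutorial starts at 1:46 PM.

1:46 PM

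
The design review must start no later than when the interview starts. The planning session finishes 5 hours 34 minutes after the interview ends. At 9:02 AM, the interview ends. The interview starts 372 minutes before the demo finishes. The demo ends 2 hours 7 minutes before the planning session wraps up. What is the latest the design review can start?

6:17 AM

The planning session ends at 9:02 AM + 334 min = 2:36 PM.
The demo ends at 2:36 PM − 127 min = 12:29 PM.
The interview starts at 12:29 PM − 372 min = 6:17 AM.
The design review is bounded by the interview, so the latest it can start is 6:17 AM.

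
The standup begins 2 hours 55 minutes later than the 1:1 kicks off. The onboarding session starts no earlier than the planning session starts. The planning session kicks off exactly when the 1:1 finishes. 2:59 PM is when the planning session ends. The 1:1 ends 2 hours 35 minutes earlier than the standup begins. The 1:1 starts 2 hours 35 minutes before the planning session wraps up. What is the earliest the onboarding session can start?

The 1:1 starts at 2:59 PM − 155 min = 12:24 PM.
The standup starts at 12:24 PM + 175 min = 3:19 PM.
The 1:1 ends at 3:19 PM − 155 min = 12:44 PM.
So the planning session starts at 12:44 PM.
The onboarding session is bounded by the planning session, so the earliest it can start is 12:44 PM.

12:44 PM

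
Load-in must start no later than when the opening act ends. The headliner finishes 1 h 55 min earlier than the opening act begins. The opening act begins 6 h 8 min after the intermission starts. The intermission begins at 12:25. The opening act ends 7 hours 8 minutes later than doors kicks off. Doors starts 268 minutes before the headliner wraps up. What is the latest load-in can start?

19:18

The opening act starts at 12:25 + 368 min = 18:33.
The headliner ends at 18:33 − 115 min = 16:38.
Doors starts at 16:38 − 268 min = 12:10.
The opening act ends at 12:10 + 428 min = 19:18.
Load-in is bounded by the opening act, so the latest it can start is 19:18.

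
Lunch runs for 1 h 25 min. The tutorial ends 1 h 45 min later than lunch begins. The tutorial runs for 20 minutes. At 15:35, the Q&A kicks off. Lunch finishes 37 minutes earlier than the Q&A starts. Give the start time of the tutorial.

14:58

Lunch ends at 15:35 − 37 min = 14:58.
Lunch starts at 14:58 − 85 min = 13:33.
The tutorial ends at 13:33 + 105 min = 15:18.
The tutorial starts at 15:18 − 20 min = 14:58.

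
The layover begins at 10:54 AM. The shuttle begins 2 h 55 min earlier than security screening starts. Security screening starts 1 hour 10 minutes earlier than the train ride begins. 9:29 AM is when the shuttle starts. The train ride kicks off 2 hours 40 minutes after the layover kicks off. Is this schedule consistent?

The train ride starts at 10:54 AM + 160 min = 1:34 PM.
Security screening starts at 1:34 PM − 70 min = 12:24 PM.
The shuttle starts at 12:24 PM − 175 min = 9:29 AM.
That matches the stated 9:29 AM, so the schedule is consistent.

Yes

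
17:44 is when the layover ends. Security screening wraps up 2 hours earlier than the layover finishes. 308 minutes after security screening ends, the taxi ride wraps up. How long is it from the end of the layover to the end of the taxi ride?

Security screening ends at 17:44 − 120 min = 15:44.
The taxi ride ends at 15:44 + 308 min = 20:52.
From 17:44 to 20:52 is 3 h 8 min.

3 h 8 min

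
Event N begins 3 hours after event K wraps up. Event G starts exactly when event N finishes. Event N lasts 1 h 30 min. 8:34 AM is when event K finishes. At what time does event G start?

1:04 PM

Event N starts at 8:34 AM + 180 min = 11:34 AM.
Event N ends at 11:34 AM + 90 min = 1:04 PM.
So event G starts at 1:04 PM.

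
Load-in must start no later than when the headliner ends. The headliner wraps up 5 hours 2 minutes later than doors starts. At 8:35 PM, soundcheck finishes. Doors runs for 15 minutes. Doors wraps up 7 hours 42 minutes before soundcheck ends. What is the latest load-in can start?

Doors ends at 8:35 PM − 462 min = 12:53 PM.
Doors starts at 12:53 PM − 15 min = 12:38 PM.
The headliner ends at 12:38 PM + 302 min = 5:40 PM.
Load-in is bounded by the headliner, so the latest it can start is 5:40 PM.

5:40 PM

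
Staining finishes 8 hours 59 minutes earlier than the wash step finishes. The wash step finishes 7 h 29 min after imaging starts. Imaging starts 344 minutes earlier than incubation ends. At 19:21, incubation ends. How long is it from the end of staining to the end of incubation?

434 minutes

Imaging starts at 19:21 − 344 min = 13:37.
The wash step ends at 13:37 + 449 min = 21:06.
Staining ends at 21:06 − 539 min = 12:07.
From 12:07 to 19:21 is 434 minutes.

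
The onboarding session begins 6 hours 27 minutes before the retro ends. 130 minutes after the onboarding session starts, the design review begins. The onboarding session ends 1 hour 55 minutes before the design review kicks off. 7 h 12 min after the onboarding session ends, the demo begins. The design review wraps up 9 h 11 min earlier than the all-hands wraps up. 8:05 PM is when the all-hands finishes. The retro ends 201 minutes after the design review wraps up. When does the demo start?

3:15 PM

The design review ends at 8:05 PM − 551 min = 10:54 AM.
The retro ends at 10:54 AM + 201 min = 2:15 PM.
The onboarding session starts at 2:15 PM − 387 min = 7:48 AM.
The design review starts at 7:48 AM + 130 min = 9:58 AM.
The onboarding session ends at 9:58 AM − 115 min = 8:03 AM.
The demo starts at 8:03 AM + 432 min = 3:15 PM.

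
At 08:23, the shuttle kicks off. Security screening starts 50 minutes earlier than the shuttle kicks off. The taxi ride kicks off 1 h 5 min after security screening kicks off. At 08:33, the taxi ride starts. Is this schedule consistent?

Security screening starts at 08:23 − 50 min = 07:33.
The taxi ride starts at 07:33 + 65 min = 08:38.
But the taxi ride is also said to start at 08:33 — a 5-minute conflict.

No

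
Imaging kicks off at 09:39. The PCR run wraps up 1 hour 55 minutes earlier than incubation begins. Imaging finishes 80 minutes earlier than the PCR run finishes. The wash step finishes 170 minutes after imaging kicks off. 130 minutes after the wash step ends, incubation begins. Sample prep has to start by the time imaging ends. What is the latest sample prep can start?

11:24

The wash step ends at 09:39 + 170 min = 12:29.
Incubation starts at 12:29 + 130 min = 14:39.
The PCR run ends at 14:39 − 115 min = 12:44.
Imaging ends at 12:44 − 80 min = 11:24.
Sample prep is bounded by imaging, so the latest it can start is 11:24.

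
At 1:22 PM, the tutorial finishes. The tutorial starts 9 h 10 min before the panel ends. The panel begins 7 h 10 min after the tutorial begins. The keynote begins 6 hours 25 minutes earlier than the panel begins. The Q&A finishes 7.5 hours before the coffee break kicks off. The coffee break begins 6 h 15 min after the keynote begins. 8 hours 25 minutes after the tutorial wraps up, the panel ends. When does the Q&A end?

12:07 PM

The panel ends at 1:22 PM + 505 min = 9:47 PM.
The tutorial starts at 9:47 PM − 550 min = 12:37 PM.
The panel starts at 12:37 PM + 430 min = 7:47 PM.
The keynote starts at 7:47 PM − 385 min = 1:22 PM.
The coffee break starts at 1:22 PM + 375 min = 7:37 PM.
The Q&A ends at 7:37 PM − 450 min = 12:07 PM.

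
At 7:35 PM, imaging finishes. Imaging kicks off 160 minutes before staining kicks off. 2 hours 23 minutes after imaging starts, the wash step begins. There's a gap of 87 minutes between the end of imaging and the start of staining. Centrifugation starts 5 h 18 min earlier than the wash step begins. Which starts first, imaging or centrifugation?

centrifugation

Staining starts at 7:35 PM + 87 min = 9:02 PM.
Imaging starts at 9:02 PM − 160 min = 6:22 PM.
The wash step starts at 6:22 PM + 143 min = 8:45 PM.
Centrifugation starts at 8:45 PM − 318 min = 3:27 PM.
Imaging starts at 6:22 PM and centrifugation starts at 3:27 PM, so centrifugation is first.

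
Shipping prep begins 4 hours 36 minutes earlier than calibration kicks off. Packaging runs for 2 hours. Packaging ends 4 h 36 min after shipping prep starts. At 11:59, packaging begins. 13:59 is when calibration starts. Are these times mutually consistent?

Yes

Shipping prep starts at 13:59 − 276 min = 09:23.
Packaging ends at 09:23 + 276 min = 13:59.
Packaging starts at 13:59 − 120 min = 11:59.
That matches the stated 11:59, so the schedule is consistent.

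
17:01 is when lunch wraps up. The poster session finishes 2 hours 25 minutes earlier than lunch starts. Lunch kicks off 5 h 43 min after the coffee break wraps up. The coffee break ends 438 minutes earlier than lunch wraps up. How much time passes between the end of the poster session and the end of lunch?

The coffee break ends at 17:01 − 438 min = 09:43.
Lunch starts at 09:43 + 343 min = 15:26.
The poster session ends at 15:26 − 145 min = 13:01.
From 13:01 to 17:01 is 240 minutes.

240 minutes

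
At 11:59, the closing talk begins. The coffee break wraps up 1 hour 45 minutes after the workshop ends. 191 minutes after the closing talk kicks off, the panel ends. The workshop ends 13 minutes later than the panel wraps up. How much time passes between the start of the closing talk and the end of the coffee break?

The panel ends at 11:59 + 191 min = 15:10.
The workshop ends at 15:10 + 13 min = 15:23.
The coffee break ends at 15:23 + 105 min = 17:08.
From 11:59 to 17:08 is 5 hours 9 minutes.

5 hours 9 minutes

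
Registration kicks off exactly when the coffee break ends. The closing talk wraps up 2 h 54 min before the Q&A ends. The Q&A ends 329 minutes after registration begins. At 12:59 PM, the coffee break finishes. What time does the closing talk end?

3:34 PM

Registration starts at 12:59 PM.
The Q&A ends at 12:59 PM + 329 min = 6:28 PM.
The closing talk ends at 6:28 PM − 174 min = 3:34 PM.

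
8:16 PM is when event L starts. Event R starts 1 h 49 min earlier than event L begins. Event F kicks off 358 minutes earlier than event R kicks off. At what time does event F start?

12:29 PM

Event R starts at 8:16 PM − 109 min = 6:27 PM.
Event F starts at 6:27 PM − 358 min = 12:29 PM.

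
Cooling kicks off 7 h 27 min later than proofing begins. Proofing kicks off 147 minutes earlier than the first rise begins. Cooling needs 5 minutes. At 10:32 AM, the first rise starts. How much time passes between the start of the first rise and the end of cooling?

5 h 5 min

Proofing starts at 10:32 AM − 147 min = 8:05 AM.
Cooling starts at 8:05 AM + 447 min = 3:32 PM.
Cooling ends at 3:32 PM + 5 min = 3:37 PM.
From 10:32 AM to 3:37 PM is 5 h 5 min.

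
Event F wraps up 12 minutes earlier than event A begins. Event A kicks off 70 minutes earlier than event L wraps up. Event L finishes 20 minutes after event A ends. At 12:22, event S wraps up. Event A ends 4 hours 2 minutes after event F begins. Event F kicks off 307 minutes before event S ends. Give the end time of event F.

Event F starts at 12:22 − 307 min = 07:15.
Event A ends at 07:15 + 242 min = 11:17.
Event L ends at 11:17 + 20 min = 11:37.
Event A starts at 11:37 − 70 min = 10:27.
Event F ends at 10:27 − 12 min = 10:15.

10:15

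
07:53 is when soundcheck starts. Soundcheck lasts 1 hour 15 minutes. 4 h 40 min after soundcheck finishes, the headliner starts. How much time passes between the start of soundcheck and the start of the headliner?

Soundcheck ends at 07:53 + 75 min = 09:08.
The headliner starts at 09:08 + 280 min = 13:48.
From 07:53 to 13:48 is 5 hours 55 minutes.

5 hours 55 minutes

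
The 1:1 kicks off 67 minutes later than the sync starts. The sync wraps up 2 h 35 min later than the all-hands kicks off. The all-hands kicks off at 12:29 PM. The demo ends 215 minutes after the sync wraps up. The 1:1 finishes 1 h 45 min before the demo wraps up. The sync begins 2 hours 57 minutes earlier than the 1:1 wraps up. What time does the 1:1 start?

3:04 PM

The sync ends at 12:29 PM + 155 min = 3:04 PM.
The demo ends at 3:04 PM + 215 min = 6:39 PM.
The 1:1 ends at 6:39 PM − 105 min = 4:54 PM.
The sync starts at 4:54 PM − 177 min = 1:57 PM.
The 1:1 starts at 1:57 PM + 67 min = 3:04 PM.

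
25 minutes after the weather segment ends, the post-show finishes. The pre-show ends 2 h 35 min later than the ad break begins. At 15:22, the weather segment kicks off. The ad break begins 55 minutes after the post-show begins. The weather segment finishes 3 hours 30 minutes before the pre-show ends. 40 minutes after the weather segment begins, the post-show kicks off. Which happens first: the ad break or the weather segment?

The post-show starts at 15:22 + 40 min = 16:02.
The ad break starts at 16:02 + 55 min = 16:57.
The ad break starts at 16:57 and the weather segment starts at 15:22, so the weather segment is first.

the weather segment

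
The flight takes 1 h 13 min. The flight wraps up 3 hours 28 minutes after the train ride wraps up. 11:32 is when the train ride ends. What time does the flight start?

13:47

The flight ends at 11:32 + 208 min = 15:00.
The flight starts at 15:00 − 73 min = 13:47.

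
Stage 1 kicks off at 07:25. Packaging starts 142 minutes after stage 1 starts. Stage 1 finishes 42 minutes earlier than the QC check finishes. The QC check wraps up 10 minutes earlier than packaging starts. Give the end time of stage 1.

Packaging starts at 07:25 + 142 min = 09:47.
The QC check ends at 09:47 − 10 min = 09:37.
Stage 1 ends at 09:37 − 42 min = 08:55.

08:55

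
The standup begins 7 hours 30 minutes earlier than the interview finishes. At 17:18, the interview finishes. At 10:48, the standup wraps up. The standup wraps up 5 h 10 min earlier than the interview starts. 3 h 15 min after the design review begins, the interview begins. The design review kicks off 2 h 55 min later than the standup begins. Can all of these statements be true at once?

Yes

The standup starts at 17:18 − 450 min = 09:48.
The design review starts at 09:48 + 175 min = 12:43.
The interview starts at 12:43 + 195 min = 15:58.
The standup ends at 15:58 − 310 min = 10:48.
That matches the stated 10:48, so the schedule is consistent.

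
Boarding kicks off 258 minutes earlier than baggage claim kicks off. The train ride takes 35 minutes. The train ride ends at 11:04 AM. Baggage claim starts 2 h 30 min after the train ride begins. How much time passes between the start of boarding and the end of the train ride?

2 hours 23 minutes

The train ride starts at 11:04 AM − 35 min = 10:29 AM.
Baggage claim starts at 10:29 AM + 150 min = 12:59 PM.
Boarding starts at 12:59 PM − 258 min = 8:41 AM.
From 8:41 AM to 11:04 AM is 2 hours 23 minutes.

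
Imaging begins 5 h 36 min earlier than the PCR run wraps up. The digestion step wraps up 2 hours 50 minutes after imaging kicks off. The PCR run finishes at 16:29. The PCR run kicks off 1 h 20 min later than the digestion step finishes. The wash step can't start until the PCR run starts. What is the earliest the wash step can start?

Imaging starts at 16:29 − 336 min = 10:53.
The digestion step ends at 10:53 + 170 min = 13:43.
The PCR run starts at 13:43 + 80 min = 15:03.
The wash step is bounded by the PCR run, so the earliest it can start is 15:03.

15:03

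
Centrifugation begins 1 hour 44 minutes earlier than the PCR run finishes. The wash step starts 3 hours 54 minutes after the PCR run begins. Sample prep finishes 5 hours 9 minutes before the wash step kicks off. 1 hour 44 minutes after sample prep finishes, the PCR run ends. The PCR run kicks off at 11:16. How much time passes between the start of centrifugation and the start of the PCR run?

The wash step starts at 11:16 + 234 min = 15:10.
Sample prep ends at 15:10 − 309 min = 10:01.
The PCR run ends at 10:01 + 104 min = 11:45.
Centrifugation starts at 11:45 − 104 min = 10:01.
From 10:01 to 11:16 is 1 h 15 min.

1 h 15 min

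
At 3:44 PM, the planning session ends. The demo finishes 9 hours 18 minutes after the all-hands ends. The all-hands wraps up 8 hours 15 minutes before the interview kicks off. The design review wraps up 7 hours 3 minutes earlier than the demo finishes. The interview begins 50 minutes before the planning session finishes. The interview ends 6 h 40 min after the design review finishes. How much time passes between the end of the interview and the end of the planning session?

10 minutes

The interview starts at 3:44 PM − 50 min = 2:54 PM.
The all-hands ends at 2:54 PM − 495 min = 6:39 AM.
The demo ends at 6:39 AM + 558 min = 3:57 PM.
The design review ends at 3:57 PM − 423 min = 8:54 AM.
The interview ends at 8:54 AM + 400 min = 3:34 PM.
From 3:34 PM to 3:44 PM is 10 minutes.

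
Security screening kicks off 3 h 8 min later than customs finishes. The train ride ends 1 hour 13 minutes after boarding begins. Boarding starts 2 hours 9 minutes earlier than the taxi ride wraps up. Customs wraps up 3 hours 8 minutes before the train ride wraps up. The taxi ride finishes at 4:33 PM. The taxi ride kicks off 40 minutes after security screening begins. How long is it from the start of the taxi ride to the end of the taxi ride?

16 minutes

Boarding starts at 4:33 PM − 129 min = 2:24 PM.
The train ride ends at 2:24 PM + 73 min = 3:37 PM.
Customs ends at 3:37 PM − 188 min = 12:29 PM.
Security screening starts at 12:29 PM + 188 min = 3:37 PM.
The taxi ride starts at 3:37 PM + 40 min = 4:17 PM.
From 4:17 PM to 4:33 PM is 16 minutes.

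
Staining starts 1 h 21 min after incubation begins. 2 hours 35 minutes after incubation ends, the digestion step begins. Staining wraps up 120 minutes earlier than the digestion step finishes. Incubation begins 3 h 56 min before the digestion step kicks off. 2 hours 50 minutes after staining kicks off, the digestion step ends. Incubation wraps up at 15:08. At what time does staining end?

15:58

The digestion step starts at 15:08 + 155 min = 17:43.
Incubation starts at 17:43 − 236 min = 13:47.
Staining starts at 13:47 + 81 min = 15:08.
The digestion step ends at 15:08 + 170 min = 17:58.
Staining ends at 17:58 − 120 min = 15:58.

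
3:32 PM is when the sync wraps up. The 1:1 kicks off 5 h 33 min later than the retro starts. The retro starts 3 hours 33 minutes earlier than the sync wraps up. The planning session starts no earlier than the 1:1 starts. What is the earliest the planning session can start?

The retro starts at 3:32 PM − 213 min = 11:59 AM.
The 1:1 starts at 11:59 AM + 333 min = 5:32 PM.
The planning session is bounded by the 1:1, so the earliest it can start is 5:32 PM.

5:32 PM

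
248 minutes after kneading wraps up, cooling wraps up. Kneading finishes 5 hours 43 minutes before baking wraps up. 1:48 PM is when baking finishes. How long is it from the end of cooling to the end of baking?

1 h 35 min

Kneading ends at 1:48 PM − 343 min = 8:05 AM.
Cooling ends at 8:05 AM + 248 min = 12:13 PM.
From 12:13 PM to 1:48 PM is 1 h 35 min.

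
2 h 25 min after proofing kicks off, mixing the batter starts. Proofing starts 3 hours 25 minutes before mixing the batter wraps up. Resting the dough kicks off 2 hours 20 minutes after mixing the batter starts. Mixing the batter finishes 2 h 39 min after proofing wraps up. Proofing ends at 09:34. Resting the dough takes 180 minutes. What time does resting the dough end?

16:33

Mixing the batter ends at 09:34 + 159 min = 12:13.
Proofing starts at 12:13 − 205 min = 08:48.
Mixing the batter starts at 08:48 + 145 min = 11:13.
Resting the dough starts at 11:13 + 140 min = 13:33.
Resting the dough ends at 13:33 + 180 min = 16:33.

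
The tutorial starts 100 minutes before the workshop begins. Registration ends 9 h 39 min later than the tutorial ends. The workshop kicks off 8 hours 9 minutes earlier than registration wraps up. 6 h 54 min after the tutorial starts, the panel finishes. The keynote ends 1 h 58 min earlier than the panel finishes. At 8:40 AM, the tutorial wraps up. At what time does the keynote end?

Registration ends at 8:40 AM + 579 min = 6:19 PM.
The workshop starts at 6:19 PM − 489 min = 10:10 AM.
The tutorial starts at 10:10 AM − 100 min = 8:30 AM.
The panel ends at 8:30 AM + 414 min = 3:24 PM.
The keynote ends at 3:24 PM − 118 min = 1:26 PM.

1:26 PM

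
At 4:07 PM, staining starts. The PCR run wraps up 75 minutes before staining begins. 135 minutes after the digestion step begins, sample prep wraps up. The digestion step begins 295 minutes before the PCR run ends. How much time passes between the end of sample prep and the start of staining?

235 minutes

The PCR run ends at 4:07 PM − 75 min = 2:52 PM.
The digestion step starts at 2:52 PM − 295 min = 9:57 AM.
Sample prep ends at 9:57 AM + 135 min = 12:12 PM.
From 12:12 PM to 4:07 PM is 235 minutes.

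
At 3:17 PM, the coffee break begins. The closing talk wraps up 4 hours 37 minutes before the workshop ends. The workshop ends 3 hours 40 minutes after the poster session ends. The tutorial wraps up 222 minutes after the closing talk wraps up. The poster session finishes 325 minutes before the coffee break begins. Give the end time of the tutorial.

12:37 PM

The poster session ends at 3:17 PM − 325 min = 9:52 AM.
The workshop ends at 9:52 AM + 220 min = 1:32 PM.
The closing talk ends at 1:32 PM − 277 min = 8:55 AM.
The tutorial ends at 8:55 AM + 222 min = 12:37 PM.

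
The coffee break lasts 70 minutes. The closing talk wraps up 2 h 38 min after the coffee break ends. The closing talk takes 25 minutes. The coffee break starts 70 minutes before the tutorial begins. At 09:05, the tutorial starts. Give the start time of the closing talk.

The coffee break starts at 09:05 − 70 min = 07:55.
The coffee break ends at 07:55 + 70 min = 09:05.
The closing talk ends at 09:05 + 158 min = 11:43.
The closing talk starts at 11:43 − 25 min = 11:18.

11:18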